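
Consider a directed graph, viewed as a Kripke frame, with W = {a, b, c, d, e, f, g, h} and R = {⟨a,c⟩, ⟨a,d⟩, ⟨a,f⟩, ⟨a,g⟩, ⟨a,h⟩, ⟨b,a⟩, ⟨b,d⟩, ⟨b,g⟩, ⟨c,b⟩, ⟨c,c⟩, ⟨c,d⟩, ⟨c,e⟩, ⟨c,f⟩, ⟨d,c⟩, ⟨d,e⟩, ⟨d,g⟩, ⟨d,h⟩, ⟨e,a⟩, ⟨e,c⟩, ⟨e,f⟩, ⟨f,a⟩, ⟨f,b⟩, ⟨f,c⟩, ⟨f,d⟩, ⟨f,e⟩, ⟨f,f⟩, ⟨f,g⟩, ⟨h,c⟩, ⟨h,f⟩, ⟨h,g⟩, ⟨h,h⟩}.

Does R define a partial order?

No

Reflexive: no — a is not related to itself.
Transitive: no — a R c and c R b, but not a R b.
Antisymmetric: no — a R f and f R a with a ≠ f.
So R is not a partial order.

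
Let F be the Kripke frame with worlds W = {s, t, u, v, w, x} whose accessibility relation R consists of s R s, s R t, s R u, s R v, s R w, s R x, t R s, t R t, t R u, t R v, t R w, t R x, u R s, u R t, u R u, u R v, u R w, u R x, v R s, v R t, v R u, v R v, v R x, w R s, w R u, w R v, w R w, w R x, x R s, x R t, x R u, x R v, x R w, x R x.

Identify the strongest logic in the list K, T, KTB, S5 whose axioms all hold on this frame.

Reflexive (axiom T): yes — every world is R-related to itself.
Symmetric (axiom B): no — t R w but not w R t.
Euclidean (axiom 5): no — s R v and s R w, but not v R w.
So F validates K, T; KTB would additionally require R to be symmetric. The strongest is T.

T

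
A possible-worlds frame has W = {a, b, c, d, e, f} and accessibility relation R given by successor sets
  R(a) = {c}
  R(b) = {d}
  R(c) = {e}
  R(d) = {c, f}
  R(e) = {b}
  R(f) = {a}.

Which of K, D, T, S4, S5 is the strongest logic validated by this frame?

D

Serial (axiom D): yes — every world has a successor (e.g. a R c).
Reflexive (axiom T): no — a is not related to itself.
Transitive (axiom 4): no — a R c and c R e, but not a R e.
Euclidean (axiom 5): no — d R c and d R f, but not c R f.
So F validates K, D; T would additionally require R to be reflexive. The strongest is D.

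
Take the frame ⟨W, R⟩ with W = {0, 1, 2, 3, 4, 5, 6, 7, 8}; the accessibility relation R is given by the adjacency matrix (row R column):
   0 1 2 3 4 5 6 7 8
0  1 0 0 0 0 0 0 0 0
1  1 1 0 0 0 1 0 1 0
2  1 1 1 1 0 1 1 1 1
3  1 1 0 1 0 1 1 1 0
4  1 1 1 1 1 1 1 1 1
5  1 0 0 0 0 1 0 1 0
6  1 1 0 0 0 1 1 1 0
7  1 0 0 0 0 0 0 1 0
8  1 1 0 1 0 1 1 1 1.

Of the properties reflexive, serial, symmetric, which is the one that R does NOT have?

symmetric

Reflexive: yes — every world is R-related to itself.
Serial: yes — every world has a successor (e.g. 0 R 0).
Symmetric: no — 1 R 0 but not 0 R 1.
Only symmetric fails.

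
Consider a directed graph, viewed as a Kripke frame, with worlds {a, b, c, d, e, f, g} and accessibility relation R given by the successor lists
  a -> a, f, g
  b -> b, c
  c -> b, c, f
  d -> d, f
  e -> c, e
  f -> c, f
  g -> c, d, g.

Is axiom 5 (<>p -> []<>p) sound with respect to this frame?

By correspondence theory, 5 is valid on a frame iff R is Euclidean.
Euclidean: no — a R f and a R g, but not f R g.

No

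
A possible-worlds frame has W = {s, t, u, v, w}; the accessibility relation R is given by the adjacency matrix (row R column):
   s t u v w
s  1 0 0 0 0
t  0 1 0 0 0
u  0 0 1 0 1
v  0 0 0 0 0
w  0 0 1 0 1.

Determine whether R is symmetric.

Yes

Symmetric: yes — every pair in R has its reverse in R.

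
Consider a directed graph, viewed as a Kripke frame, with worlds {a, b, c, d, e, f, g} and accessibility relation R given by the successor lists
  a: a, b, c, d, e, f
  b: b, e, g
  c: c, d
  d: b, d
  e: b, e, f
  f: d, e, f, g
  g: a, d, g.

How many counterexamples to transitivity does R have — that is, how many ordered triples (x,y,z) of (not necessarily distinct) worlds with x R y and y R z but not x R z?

19

Enumerating: (a,b,g), (a,f,g), (b,e,f), (b,g,a), (b,g,d), (c,d,b), (d,b,e), (d,b,g), (e,b,g), (e,f,d), (e,f,g), (f,d,b), … and 7 more.
Total: 19.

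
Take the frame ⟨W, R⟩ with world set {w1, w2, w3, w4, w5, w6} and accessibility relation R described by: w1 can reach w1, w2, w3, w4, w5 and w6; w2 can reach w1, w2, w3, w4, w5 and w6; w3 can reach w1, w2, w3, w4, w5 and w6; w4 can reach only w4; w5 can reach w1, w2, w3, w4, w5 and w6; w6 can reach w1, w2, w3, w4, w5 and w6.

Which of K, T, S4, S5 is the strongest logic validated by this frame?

S4

Reflexive (axiom T): yes — every world is R-related to itself.
Transitive (axiom 4): yes — every two-step R-path is closed by a direct edge.
Euclidean (axiom 5): no — w1 R w4 and w1 R w2, but not w4 R w2.
So F validates K, T, S4; S5 would additionally require R to be Euclidean. The strongest is S4.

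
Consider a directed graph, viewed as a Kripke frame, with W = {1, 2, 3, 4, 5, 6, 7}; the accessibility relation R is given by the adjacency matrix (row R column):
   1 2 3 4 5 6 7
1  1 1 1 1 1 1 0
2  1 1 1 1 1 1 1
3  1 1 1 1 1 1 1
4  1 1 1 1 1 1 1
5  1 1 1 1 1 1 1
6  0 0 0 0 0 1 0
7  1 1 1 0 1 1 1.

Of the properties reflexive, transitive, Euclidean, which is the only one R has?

reflexive

Reflexive: yes — every world is R-related to itself.
Transitive: no — 1 R 2 and 2 R 7, but not 1 R 7.
Euclidean: no — 1 R 6 and 1 R 2, but not 6 R 2.
Only reflexive holds.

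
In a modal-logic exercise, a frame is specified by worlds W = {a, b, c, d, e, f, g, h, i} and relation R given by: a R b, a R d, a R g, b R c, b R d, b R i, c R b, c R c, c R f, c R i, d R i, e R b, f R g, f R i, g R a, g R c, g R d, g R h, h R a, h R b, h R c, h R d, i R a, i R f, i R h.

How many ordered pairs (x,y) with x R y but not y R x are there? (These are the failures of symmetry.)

Enumerating: (a,b), (a,d), (b,d), (b,i), (c,f), (c,i), (d,i), (e,b), (f,g), (g,c), (g,d), (g,h), (h,a), (h,b), (h,c), (h,d), (i,a), (i,h).

18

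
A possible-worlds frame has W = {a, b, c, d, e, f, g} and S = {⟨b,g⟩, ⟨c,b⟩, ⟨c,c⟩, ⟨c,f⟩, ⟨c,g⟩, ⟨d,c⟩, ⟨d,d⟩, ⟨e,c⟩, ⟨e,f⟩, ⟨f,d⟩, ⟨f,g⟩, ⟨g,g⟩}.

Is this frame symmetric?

Symmetric: no — b S g but not g S b.

No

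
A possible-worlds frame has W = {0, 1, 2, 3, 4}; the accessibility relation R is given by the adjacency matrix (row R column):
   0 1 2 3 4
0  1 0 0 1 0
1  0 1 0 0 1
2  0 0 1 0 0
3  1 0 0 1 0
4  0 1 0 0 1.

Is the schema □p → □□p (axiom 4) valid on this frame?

By correspondence theory, 4 is valid on a frame iff R is transitive.
Transitive: yes — every two-step R-path is closed by a direct edge.

Yes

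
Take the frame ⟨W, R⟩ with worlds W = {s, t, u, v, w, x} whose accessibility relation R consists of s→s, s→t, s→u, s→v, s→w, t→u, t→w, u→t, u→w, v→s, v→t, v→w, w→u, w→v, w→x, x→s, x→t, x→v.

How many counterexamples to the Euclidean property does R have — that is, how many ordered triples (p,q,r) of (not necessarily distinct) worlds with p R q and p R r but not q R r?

Enumerating: (s,t,s), (s,t,t), (s,t,v), (s,u,s), (s,u,u), (s,u,v), (s,v,u), (s,v,v), (s,w,s), (s,w,t), (s,w,w), (t,u,u), … and 21 more.
Total: 33.

33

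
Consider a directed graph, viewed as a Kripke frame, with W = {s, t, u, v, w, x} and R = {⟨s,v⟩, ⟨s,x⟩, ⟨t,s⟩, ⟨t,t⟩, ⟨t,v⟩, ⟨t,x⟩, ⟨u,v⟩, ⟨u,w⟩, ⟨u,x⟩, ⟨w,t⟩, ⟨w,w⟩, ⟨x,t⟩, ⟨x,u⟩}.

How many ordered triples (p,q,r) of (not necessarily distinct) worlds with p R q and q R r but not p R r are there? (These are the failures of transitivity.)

Enumerating: (s,x,t), (s,x,u), (t,x,u), (u,w,t), (u,x,t), (u,x,u), (w,t,s), (w,t,v), (w,t,x), (x,t,s), (x,t,v), (x,t,x), (x,u,v), (x,u,w), (x,u,x).

15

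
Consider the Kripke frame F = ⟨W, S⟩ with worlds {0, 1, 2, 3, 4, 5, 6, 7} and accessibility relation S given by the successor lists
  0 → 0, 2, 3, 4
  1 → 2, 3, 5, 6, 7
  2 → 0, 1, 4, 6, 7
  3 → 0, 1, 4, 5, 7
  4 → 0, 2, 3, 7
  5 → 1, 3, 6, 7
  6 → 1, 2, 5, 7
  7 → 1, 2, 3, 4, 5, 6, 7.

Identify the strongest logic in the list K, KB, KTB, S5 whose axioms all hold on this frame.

Symmetric (axiom B): yes — every pair in S has its reverse in S.
Reflexive (axiom T): no — 1 is not related to itself.
Euclidean (axiom 5): no — 0 S 2 and 0 S 3, but not 2 S 3.
So F validates K, KB; KTB would additionally require S to be reflexive. The strongest is KB.

KB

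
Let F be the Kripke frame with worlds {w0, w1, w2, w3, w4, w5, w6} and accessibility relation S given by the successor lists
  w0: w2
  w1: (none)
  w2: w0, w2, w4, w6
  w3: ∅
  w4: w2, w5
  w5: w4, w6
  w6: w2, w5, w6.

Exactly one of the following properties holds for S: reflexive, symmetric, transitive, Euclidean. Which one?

symmetric

Reflexive: no — w0 is not related to itself.
Symmetric: yes — every pair in S has its reverse in S.
Transitive: no — w0 S w2 and w2 S w4, but not w0 S w4.
Euclidean: no — w2 S w0 and w2 S w4, but not w0 S w4.
Only symmetric holds.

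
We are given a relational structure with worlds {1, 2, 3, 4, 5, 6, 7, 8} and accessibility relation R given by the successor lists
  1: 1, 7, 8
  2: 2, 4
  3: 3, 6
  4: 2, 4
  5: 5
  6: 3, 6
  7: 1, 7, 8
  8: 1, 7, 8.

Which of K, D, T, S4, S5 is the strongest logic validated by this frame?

Serial (axiom D): yes — every world has a successor (e.g. 1 R 1).
Reflexive (axiom T): yes — every world is R-related to itself.
Transitive (axiom 4): yes — every two-step R-path is closed by a direct edge.
Euclidean (axiom 5): yes — any two successors of a common world are R-related.
So F validates K, D, T, S4, S5. The strongest is S5.

S5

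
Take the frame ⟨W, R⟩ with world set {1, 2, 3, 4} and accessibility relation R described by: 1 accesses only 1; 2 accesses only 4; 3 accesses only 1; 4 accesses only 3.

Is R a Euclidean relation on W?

Euclidean: no — 2 R 4 and 2 R 4, but not 4 R 4.

No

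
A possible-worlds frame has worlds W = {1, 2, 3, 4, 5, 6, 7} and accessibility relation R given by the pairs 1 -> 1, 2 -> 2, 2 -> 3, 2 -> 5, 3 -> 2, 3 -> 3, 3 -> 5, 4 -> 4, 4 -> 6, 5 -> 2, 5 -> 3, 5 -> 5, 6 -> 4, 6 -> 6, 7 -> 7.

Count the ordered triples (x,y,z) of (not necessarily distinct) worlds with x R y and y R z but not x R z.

0

R is transitive; there are no such tuples.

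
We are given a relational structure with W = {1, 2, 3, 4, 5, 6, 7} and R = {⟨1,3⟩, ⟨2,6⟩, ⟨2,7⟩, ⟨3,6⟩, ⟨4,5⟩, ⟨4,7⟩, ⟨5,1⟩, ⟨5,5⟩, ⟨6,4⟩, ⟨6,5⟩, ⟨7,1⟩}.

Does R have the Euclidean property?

No

Euclidean: no — 2 R 6 and 2 R 7, but not 6 R 7.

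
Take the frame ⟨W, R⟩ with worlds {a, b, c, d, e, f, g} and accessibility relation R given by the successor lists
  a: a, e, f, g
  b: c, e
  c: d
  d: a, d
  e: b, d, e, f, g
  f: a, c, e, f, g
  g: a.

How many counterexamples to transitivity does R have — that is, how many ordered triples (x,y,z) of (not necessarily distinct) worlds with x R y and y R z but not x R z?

23

Enumerating: (a,e,b), (a,e,d), (a,f,c), (b,c,d), (b,e,b), (b,e,d), (b,e,f), (b,e,g), (c,d,a), (d,a,e), (d,a,f), (d,a,g), … and 11 more.
Total: 23.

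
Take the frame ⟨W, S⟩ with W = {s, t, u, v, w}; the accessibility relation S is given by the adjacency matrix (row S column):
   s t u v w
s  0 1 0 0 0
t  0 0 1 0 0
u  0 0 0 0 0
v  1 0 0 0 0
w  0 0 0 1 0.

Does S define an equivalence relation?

Reflexive: no — s is not related to itself.
Symmetric: no — s S t but not t S s.
Transitive: no — s S t and t S u, but not s S u.
So S is not an equivalence relation.

No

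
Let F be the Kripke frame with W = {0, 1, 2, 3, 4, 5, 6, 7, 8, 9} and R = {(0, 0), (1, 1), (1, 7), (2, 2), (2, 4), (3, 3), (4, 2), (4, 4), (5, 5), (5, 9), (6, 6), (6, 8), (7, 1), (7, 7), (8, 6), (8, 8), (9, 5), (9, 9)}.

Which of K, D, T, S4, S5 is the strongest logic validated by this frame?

Serial (axiom D): yes — every world has a successor (e.g. 0 R 0).
Reflexive (axiom T): yes — every world is R-related to itself.
Transitive (axiom 4): yes — every two-step R-path is closed by a direct edge.
Euclidean (axiom 5): yes — any two successors of a common world are R-related.
So F validates K, D, T, S4, S5. The strongest is S5.

S5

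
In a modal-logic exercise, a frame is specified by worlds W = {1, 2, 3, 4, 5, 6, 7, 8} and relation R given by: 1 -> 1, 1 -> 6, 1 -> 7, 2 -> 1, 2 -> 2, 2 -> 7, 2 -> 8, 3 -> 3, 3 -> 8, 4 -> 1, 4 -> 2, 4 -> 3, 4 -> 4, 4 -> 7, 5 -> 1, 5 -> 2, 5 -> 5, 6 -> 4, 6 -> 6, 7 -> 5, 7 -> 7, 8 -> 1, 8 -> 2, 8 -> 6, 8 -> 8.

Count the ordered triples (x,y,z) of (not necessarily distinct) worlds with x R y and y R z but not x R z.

Enumerating: (1,6,4), (1,7,5), (2,1,6), (2,7,5), (2,8,6), (3,8,1), (3,8,2), (3,8,6), (4,1,6), (4,2,8), (4,3,8), (4,7,5), … and 13 more.
Total: 25.

25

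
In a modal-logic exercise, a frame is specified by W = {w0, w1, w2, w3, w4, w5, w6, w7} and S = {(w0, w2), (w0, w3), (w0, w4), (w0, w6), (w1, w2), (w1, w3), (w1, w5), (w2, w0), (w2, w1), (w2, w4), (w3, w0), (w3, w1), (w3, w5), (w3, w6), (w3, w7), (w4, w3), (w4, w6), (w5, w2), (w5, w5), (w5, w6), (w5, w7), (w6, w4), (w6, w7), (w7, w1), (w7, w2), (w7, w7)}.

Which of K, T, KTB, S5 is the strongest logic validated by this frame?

Reflexive (axiom T): no — w0 is not related to itself.
Symmetric (axiom B): no — w0 S w4 but not w4 S w0.
Euclidean (axiom 5): no — w0 S w2 and w0 S w3, but not w2 S w3.
So F validates K; T would additionally require S to be reflexive. The strongest is K.

K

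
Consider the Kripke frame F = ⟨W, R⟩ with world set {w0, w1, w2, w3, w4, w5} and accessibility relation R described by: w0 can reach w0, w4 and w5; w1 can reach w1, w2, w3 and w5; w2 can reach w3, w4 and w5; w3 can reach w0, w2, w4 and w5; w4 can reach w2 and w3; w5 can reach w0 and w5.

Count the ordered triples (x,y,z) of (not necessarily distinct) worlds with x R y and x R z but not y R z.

26

Enumerating: (w0,w4,w0), (w0,w4,w4), (w0,w4,w5), (w0,w5,w4), (w1,w2,w1), (w1,w2,w2), (w1,w3,w1), (w1,w3,w3), (w1,w5,w1), (w1,w5,w2), (w1,w5,w3), (w2,w3,w3), … and 14 more.
Total: 26.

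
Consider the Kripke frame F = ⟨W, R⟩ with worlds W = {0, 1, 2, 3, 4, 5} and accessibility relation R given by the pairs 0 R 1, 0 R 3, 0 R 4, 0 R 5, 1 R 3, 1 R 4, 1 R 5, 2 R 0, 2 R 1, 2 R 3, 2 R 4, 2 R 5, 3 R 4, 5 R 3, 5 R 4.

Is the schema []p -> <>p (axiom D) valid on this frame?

No

By correspondence theory, D is valid on a frame iff R is serial.
Serial: no — 4 has no R-successor.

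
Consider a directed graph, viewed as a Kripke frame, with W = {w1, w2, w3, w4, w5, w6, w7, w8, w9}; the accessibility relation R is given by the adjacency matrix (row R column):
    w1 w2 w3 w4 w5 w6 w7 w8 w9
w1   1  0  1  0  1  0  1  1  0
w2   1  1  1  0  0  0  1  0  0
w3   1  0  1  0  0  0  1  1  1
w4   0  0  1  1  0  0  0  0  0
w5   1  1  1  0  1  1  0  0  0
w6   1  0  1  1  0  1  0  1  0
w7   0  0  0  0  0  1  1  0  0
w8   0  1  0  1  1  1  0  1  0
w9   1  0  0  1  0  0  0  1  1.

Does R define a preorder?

No

Reflexive: yes — every world is R-related to itself.
Transitive: no — w1 R w3 and w3 R w9, but not w1 R w9.
So R is not a preorder.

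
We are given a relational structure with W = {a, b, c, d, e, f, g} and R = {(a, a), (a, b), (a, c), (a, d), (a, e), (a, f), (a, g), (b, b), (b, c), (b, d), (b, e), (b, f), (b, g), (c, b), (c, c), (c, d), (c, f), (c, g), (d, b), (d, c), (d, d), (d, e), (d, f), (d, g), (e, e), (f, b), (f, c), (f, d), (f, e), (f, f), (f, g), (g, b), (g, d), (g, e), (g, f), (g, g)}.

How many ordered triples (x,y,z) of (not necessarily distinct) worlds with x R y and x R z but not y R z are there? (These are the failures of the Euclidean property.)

39

Enumerating: (a,b,a), (a,c,a), (a,c,e), (a,d,a), (a,e,a), (a,e,b), (a,e,c), (a,e,d), (a,e,f), (a,e,g), (a,f,a), (a,g,a), … and 27 more.
Total: 39.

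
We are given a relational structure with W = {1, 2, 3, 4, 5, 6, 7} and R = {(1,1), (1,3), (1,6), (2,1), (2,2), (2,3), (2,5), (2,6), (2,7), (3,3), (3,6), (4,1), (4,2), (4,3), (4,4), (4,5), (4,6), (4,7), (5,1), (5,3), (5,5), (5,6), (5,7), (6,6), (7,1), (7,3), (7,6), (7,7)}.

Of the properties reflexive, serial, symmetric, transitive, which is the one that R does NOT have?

Reflexive: yes — every world is R-related to itself.
Serial: yes — every world has a successor (e.g. 1 R 1).
Symmetric: no — 1 R 3 but not 3 R 1.
Transitive: yes — every two-step R-path is closed by a direct edge.
Only symmetric fails.

symmetric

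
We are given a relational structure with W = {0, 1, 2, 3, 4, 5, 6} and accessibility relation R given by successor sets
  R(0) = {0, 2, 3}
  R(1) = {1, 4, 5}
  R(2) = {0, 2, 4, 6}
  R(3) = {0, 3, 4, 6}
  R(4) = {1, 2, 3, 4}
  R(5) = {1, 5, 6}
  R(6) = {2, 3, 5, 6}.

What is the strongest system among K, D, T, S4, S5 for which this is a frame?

T

Serial (axiom D): yes — every world has a successor (e.g. 0 R 0).
Reflexive (axiom T): yes — every world is R-related to itself.
Transitive (axiom 4): no — 0 R 2 and 2 R 4, but not 0 R 4.
Euclidean (axiom 5): no — 0 R 2 and 0 R 3, but not 2 R 3.
So F validates K, D, T; S4 would additionally require R to be transitive. The strongest is T.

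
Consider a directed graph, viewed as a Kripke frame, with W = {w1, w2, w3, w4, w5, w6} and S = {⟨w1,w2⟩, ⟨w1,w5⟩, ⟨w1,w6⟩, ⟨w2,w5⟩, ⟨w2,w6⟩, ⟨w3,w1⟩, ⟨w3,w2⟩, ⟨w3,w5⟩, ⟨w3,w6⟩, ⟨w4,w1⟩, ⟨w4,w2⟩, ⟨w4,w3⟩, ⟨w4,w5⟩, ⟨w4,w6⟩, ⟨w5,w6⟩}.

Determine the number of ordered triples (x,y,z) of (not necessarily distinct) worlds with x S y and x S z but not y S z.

35

Enumerating: (w1,w2,w2), (w1,w5,w2), (w1,w5,w5), (w1,w6,w2), (w1,w6,w5), (w1,w6,w6), (w2,w5,w5), (w2,w6,w5), (w2,w6,w6), (w3,w1,w1), (w3,w2,w1), (w3,w2,w2), … and 23 more.
Total: 35.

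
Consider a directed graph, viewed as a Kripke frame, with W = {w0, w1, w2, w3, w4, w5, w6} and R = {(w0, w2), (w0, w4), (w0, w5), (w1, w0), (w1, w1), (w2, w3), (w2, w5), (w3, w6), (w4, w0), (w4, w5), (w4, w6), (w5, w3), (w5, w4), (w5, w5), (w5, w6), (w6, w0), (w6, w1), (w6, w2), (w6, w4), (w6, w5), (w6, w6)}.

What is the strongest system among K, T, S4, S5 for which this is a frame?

K

Reflexive (axiom T): no — w0 is not related to itself.
Transitive (axiom 4): no — w0 R w2 and w2 R w3, but not w0 R w3.
Euclidean (axiom 5): no — w0 R w2 and w0 R w4, but not w2 R w4.
So F validates K; T would additionally require R to be reflexive. The strongest is K.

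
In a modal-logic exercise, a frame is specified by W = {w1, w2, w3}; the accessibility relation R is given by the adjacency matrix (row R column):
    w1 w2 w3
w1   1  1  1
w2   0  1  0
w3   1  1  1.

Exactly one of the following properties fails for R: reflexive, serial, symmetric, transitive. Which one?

Reflexive: yes — every world is R-related to itself.
Serial: yes — every world has a successor (e.g. w1 R w1).
Symmetric: no — w1 R w2 but not w2 R w1.
Transitive: yes — every two-step R-path is closed by a direct edge.
Only symmetric fails.

symmetric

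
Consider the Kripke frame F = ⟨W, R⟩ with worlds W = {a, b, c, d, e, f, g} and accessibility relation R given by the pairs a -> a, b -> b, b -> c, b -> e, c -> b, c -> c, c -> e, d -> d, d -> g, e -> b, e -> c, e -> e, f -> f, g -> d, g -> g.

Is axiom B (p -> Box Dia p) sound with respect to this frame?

Axiom B corresponds to the accessibility relation being symmetric.
Symmetric: yes — every pair in R has its reverse in R.

Yes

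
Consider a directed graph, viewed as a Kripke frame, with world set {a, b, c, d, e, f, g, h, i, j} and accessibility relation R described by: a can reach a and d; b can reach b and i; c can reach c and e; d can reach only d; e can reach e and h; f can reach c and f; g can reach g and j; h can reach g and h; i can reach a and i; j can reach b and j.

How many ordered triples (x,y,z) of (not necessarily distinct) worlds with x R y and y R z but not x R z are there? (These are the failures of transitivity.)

Enumerating: (b,i,a), (c,e,h), (e,h,g), (f,c,e), (g,j,b), (h,g,j), (i,a,d), (j,b,i).

8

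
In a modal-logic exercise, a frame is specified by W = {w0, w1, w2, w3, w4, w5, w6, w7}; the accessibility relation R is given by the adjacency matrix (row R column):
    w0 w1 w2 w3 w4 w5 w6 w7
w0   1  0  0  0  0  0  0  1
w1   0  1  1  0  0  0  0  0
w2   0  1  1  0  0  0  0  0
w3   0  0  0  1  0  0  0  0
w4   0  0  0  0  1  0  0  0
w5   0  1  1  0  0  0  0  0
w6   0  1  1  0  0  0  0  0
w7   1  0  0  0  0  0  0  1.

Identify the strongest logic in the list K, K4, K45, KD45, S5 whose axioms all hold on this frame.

KD45

Transitive (axiom 4): yes — every two-step R-path is closed by a direct edge.
Euclidean (axiom 5): yes — any two successors of a common world are R-related.
Serial (axiom D): yes — every world has a successor (e.g. w0 R w0).
Reflexive (axiom T): no — w5 is not related to itself.
So F validates K, K4, K45, KD45; S5 would additionally require R to be reflexive. The strongest is KD45.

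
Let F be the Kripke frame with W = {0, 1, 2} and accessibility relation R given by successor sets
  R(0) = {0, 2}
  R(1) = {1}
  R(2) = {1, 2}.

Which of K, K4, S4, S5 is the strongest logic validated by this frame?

K

Transitive (axiom 4): no — 0 R 2 and 2 R 1, but not 0 R 1.
Reflexive (axiom T): yes — every world is R-related to itself.
Euclidean (axiom 5): no — 0 R 2 and 0 R 0, but not 2 R 0.
So F validates K; K4 would additionally require R to be transitive. The strongest is K.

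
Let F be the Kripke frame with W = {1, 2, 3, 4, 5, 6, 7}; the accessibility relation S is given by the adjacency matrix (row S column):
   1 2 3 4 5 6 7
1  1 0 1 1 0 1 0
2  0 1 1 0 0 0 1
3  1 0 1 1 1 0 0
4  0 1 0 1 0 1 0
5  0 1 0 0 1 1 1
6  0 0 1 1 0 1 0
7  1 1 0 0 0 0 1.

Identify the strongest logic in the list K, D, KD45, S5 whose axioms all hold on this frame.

D

Serial (axiom D): yes — every world has a successor (e.g. 1 S 1).
Euclidean (axiom 5): no — 1 S 3 and 1 S 6, but not 3 S 6.
Transitive (axiom 4): no — 1 S 3 and 3 S 5, but not 1 S 5.
Reflexive (axiom T): yes — every world is S-related to itself.
So F validates K, D; KD45 would additionally require S to be Euclidean and transitive. The strongest is D.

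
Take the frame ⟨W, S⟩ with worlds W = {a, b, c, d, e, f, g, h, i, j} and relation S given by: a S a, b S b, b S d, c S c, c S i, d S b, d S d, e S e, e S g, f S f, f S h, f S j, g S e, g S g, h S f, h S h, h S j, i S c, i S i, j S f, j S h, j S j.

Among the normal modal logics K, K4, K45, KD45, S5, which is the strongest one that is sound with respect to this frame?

S5

Transitive (axiom 4): yes — every two-step S-path is closed by a direct edge.
Euclidean (axiom 5): yes — any two successors of a common world are S-related.
Serial (axiom D): yes — every world has a successor (e.g. a S a).
Reflexive (axiom T): yes — every world is S-related to itself.
So F validates K, K4, K45, KD45, S5. The strongest is S5.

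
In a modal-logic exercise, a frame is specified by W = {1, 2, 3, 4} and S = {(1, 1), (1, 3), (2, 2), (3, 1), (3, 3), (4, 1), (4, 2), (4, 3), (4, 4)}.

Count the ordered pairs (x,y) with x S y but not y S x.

Enumerating: (4,1), (4,2), (4,3).

3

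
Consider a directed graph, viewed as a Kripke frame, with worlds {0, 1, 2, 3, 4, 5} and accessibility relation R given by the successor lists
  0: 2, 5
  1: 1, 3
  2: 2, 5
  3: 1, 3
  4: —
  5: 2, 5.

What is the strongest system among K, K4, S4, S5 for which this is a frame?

K4

Transitive (axiom 4): yes — every two-step R-path is closed by a direct edge.
Reflexive (axiom T): no — 0 is not related to itself.
Euclidean (axiom 5): yes — any two successors of a common world are R-related.
So F validates K, K4; S4 would additionally require R to be reflexive. The strongest is K4.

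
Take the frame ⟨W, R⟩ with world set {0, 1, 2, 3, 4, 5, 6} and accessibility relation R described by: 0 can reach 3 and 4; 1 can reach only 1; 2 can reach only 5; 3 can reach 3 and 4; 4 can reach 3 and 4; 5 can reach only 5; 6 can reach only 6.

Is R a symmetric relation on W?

Symmetric: no — 0 R 3 but not 3 R 0.

No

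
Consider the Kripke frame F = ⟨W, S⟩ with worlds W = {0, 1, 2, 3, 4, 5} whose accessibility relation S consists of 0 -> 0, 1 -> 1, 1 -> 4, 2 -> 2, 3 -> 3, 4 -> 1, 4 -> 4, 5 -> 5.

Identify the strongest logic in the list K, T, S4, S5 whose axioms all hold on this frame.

Reflexive (axiom T): yes — every world is S-related to itself.
Transitive (axiom 4): yes — every two-step S-path is closed by a direct edge.
Euclidean (axiom 5): yes — any two successors of a common world are S-related.
So F validates K, T, S4, S5. The strongest is S5.

S5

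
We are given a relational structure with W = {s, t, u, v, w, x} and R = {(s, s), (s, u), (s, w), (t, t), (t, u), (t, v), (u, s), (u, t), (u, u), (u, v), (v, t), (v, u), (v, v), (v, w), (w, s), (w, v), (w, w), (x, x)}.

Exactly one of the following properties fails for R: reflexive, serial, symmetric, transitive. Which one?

Reflexive: yes — every world is R-related to itself.
Serial: yes — every world has a successor (e.g. s R s).
Symmetric: yes — every pair in R has its reverse in R.
Transitive: no — s R u and u R t, but not s R t.
Only transitive fails.

transitive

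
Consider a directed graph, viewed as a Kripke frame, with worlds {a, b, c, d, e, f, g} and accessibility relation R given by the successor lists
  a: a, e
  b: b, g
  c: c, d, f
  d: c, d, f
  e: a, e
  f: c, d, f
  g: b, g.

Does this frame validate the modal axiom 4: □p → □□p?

Axiom 4 corresponds to the accessibility relation being transitive.
Transitive: yes — every two-step R-path is closed by a direct edge.

Yes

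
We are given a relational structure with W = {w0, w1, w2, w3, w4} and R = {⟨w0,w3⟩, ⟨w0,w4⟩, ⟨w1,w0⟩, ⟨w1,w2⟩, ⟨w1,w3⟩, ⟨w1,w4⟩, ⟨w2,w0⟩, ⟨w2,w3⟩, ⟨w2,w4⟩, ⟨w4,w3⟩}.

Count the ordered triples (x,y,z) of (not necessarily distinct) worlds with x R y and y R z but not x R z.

R is transitive; there are no such tuples.

0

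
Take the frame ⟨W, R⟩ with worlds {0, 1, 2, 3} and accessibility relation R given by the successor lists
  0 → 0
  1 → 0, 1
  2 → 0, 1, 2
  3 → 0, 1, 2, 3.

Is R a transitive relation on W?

Yes

Transitive: yes — every two-step R-path is closed by a direct edge.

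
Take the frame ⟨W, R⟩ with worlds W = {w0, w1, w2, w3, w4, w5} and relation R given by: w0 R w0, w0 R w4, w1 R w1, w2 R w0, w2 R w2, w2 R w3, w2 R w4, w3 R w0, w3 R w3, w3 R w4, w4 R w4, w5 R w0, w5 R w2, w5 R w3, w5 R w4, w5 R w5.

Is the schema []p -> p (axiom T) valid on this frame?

Yes

By correspondence theory, T is valid on a frame iff R is reflexive.
Reflexive: yes — every world is R-related to itself.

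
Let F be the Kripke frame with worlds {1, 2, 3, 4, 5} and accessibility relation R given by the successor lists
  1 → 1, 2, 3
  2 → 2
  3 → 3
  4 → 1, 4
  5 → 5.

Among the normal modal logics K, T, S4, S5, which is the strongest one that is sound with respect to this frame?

Reflexive (axiom T): yes — every world is R-related to itself.
Transitive (axiom 4): no — 4 R 1 and 1 R 2, but not 4 R 2.
Euclidean (axiom 5): no — 1 R 2 and 1 R 3, but not 2 R 3.
So F validates K, T; S4 would additionally require R to be transitive. The strongest is T.

T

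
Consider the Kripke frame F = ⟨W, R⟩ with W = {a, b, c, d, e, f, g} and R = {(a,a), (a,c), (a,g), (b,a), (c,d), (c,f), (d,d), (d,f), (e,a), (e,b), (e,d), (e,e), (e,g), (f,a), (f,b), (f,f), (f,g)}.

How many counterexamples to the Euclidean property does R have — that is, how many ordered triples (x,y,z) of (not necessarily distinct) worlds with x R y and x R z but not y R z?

33

Enumerating: (a,c,a), (a,c,c), (a,c,g), (a,g,a), (a,g,c), (a,g,g), (c,f,d), (d,f,d), (e,a,b), (e,a,d), (e,a,e), (e,b,b), … and 21 more.
Total: 33.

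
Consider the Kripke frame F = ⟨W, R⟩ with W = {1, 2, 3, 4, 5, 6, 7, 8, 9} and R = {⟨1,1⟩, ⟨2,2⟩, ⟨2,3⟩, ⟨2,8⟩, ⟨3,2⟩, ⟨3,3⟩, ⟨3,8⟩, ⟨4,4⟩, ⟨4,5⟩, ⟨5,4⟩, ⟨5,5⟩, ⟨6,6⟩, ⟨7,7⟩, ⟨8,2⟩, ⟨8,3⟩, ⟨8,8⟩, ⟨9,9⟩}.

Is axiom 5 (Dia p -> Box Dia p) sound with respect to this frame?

Axiom 5 corresponds to the accessibility relation being Euclidean.
Euclidean: yes — any two successors of a common world are R-related.

Yes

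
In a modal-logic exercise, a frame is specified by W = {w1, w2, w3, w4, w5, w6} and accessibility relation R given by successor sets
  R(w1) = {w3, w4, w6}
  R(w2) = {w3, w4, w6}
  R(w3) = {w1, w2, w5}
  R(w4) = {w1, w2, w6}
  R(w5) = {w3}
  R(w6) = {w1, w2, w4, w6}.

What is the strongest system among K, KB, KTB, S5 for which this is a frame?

KB

Symmetric (axiom B): yes — every pair in R has its reverse in R.
Reflexive (axiom T): no — w1 is not related to itself.
Euclidean (axiom 5): no — w1 R w3 and w1 R w4, but not w3 R w4.
So F validates K, KB; KTB would additionally require R to be reflexive. The strongest is KB.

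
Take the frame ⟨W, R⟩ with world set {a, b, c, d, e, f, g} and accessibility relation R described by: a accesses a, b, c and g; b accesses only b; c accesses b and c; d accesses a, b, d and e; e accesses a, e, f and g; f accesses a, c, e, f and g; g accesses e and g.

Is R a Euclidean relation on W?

No

Euclidean: no — a R b and a R c, but not b R c.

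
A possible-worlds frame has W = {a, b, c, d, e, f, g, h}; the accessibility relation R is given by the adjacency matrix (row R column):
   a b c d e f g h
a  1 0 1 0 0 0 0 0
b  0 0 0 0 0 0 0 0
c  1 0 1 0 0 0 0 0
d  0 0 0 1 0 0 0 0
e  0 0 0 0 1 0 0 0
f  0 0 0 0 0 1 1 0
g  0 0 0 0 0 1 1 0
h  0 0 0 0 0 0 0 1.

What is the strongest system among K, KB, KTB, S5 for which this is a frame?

KB

Symmetric (axiom B): yes — every pair in R has its reverse in R.
Reflexive (axiom T): no — b is not related to itself.
Euclidean (axiom 5): yes — any two successors of a common world are R-related.
So F validates K, KB; KTB would additionally require R to be reflexive. The strongest is KB.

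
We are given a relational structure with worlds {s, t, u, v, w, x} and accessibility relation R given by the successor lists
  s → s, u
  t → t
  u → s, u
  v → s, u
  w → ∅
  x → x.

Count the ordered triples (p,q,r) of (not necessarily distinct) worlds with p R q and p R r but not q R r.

R is Euclidean; there are no such tuples.

0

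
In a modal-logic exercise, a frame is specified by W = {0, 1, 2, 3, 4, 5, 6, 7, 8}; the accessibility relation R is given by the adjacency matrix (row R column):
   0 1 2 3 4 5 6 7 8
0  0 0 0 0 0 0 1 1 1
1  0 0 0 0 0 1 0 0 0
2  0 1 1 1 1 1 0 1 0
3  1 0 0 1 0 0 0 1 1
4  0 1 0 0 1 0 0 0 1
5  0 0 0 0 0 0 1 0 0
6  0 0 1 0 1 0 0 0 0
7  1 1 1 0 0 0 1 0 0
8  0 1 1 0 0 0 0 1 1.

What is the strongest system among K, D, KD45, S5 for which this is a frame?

D

Serial (axiom D): yes — every world has a successor (e.g. 0 R 6).
Euclidean (axiom 5): no — 0 R 6 and 0 R 7, but not 6 R 7.
Transitive (axiom 4): no — 0 R 6 and 6 R 2, but not 0 R 2.
Reflexive (axiom T): no — 0 is not related to itself.
So F validates K, D; KD45 would additionally require R to be Euclidean and transitive. The strongest is D.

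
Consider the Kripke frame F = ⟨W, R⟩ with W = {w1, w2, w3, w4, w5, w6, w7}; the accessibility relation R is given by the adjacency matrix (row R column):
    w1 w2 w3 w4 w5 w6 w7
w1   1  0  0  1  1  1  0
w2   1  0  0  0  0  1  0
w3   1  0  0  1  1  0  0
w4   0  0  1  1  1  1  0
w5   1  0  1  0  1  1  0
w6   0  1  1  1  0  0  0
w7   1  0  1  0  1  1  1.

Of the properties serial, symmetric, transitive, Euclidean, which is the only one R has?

serial

Serial: yes — every world has a successor (e.g. w1 R w1).
Symmetric: no — w1 R w4 but not w4 R w1.
Transitive: no — w1 R w4 and w4 R w3, but not w1 R w3.
Euclidean: no — w1 R w5 and w1 R w4, but not w5 R w4.
Only serial holds.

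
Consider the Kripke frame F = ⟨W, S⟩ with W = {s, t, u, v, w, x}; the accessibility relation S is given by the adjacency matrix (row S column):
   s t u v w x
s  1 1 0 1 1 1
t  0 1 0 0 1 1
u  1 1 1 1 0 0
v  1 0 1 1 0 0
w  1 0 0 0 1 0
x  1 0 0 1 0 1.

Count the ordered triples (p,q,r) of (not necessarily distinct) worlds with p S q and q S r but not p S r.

18

Enumerating: (s,v,u), (t,w,s), (t,x,s), (t,x,v), (u,s,w), (u,s,x), (u,t,w), (u,t,x), (v,s,t), (v,s,w), (v,s,x), (v,u,t), (w,s,t), (w,s,v), (w,s,x), (x,s,t), (x,s,w), (x,v,u).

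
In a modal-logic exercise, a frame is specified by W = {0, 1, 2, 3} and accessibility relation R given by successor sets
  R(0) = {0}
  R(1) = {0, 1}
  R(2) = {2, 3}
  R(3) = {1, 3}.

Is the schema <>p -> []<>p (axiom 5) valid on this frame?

Axiom 5 corresponds to the accessibility relation being Euclidean.
Euclidean: no — 1 R 0 and 1 R 1, but not 0 R 1.

No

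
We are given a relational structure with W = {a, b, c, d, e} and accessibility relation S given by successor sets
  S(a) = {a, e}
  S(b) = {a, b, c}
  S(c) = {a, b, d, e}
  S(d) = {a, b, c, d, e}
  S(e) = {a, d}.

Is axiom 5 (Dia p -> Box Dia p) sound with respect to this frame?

No

The schema 5 characterises exactly the Euclidean frames.
Euclidean: no — b S a and b S c, but not a S c.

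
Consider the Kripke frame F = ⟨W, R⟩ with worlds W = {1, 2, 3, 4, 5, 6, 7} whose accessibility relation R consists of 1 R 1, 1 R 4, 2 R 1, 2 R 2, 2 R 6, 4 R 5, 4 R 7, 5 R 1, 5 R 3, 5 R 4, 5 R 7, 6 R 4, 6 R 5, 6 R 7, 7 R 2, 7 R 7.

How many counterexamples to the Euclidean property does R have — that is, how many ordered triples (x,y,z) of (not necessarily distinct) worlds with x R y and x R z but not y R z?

26

Enumerating: (1,4,1), (1,4,4), (2,1,2), (2,1,6), (2,6,1), (2,6,2), (2,6,6), (4,5,5), (4,7,5), (5,1,3), (5,1,7), (5,3,1), … and 14 more.
Total: 26.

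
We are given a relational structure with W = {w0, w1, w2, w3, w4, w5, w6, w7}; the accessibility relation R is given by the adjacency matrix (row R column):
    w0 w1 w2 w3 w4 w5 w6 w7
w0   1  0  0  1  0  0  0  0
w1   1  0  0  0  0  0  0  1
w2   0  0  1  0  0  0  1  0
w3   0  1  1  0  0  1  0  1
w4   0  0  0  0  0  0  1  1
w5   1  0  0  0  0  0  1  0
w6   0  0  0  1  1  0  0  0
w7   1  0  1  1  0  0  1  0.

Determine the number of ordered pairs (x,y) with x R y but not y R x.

14

Enumerating: (w0,w3), (w1,w0), (w1,w7), (w2,w6), (w3,w1), (w3,w2), (w3,w5), (w4,w7), (w5,w0), (w5,w6), (w6,w3), (w7,w0), (w7,w2), (w7,w6).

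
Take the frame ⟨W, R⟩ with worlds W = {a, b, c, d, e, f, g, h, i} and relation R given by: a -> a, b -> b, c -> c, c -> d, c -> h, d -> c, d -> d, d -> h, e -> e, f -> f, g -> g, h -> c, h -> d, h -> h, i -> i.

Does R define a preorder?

Reflexive: yes — every world is R-related to itself.
Transitive: yes — every two-step R-path is closed by a direct edge.
So R is a preorder.

Yes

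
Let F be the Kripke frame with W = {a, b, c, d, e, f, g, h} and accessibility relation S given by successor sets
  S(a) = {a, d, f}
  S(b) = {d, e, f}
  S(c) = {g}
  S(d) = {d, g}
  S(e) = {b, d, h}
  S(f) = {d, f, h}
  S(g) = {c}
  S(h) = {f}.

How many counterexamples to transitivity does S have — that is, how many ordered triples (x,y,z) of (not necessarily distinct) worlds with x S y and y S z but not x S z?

16

Enumerating: (a,d,g), (a,f,h), (b,d,g), (b,e,b), (b,e,h), (b,f,h), (c,g,c), (d,g,c), (e,b,e), (e,b,f), (e,d,g), (e,h,f), (f,d,g), (g,c,g), (h,f,d), (h,f,h).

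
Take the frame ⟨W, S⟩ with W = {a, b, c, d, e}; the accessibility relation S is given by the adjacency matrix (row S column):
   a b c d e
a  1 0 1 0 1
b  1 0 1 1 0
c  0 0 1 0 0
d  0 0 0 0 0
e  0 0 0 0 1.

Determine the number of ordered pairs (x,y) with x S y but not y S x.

5

Enumerating: (a,c), (a,e), (b,a), (b,c), (b,d).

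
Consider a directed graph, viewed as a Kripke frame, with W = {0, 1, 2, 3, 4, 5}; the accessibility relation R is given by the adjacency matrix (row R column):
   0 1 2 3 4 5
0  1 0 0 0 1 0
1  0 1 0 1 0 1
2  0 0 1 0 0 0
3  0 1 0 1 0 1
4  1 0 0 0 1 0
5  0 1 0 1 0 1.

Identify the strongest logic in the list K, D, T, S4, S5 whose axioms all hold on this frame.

Serial (axiom D): yes — every world has a successor (e.g. 0 R 0).
Reflexive (axiom T): yes — every world is R-related to itself.
Transitive (axiom 4): yes — every two-step R-path is closed by a direct edge.
Euclidean (axiom 5): yes — any two successors of a common world are R-related.
So F validates K, D, T, S4, S5. The strongest is S5.

S5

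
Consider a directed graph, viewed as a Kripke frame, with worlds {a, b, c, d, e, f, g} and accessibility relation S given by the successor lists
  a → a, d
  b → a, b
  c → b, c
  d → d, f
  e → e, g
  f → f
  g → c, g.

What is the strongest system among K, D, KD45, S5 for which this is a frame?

D

Serial (axiom D): yes — every world has a successor (e.g. a S a).
Euclidean (axiom 5): no — a S d and a S a, but not d S a.
Transitive (axiom 4): no — a S d and d S f, but not a S f.
Reflexive (axiom T): yes — every world is S-related to itself.
So F validates K, D; KD45 would additionally require S to be Euclidean and transitive. The strongest is D.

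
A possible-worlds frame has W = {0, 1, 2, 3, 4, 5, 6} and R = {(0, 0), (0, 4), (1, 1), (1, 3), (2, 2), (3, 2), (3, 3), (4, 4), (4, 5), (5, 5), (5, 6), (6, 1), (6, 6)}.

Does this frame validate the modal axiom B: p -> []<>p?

The schema B characterises exactly the symmetric frames.
Symmetric: no — 0 R 4 but not 4 R 0.

No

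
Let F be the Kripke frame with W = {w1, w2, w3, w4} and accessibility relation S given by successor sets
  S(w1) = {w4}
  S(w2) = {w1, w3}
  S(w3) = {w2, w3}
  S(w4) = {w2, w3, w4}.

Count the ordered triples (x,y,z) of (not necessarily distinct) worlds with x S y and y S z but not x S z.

Enumerating: (w1,w4,w2), (w1,w4,w3), (w2,w1,w4), (w2,w3,w2), (w3,w2,w1), (w4,w2,w1).

6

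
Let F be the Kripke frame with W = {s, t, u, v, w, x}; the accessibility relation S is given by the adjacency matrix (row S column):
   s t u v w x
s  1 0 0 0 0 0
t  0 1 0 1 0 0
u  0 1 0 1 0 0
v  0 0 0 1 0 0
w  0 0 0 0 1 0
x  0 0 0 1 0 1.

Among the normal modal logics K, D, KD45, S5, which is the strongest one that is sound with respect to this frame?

D

Serial (axiom D): yes — every world has a successor (e.g. s S s).
Euclidean (axiom 5): no — u S v and u S t, but not v S t.
Transitive (axiom 4): yes — every two-step S-path is closed by a direct edge.
Reflexive (axiom T): no — u is not related to itself.
So F validates K, D; KD45 would additionally require S to be Euclidean. The strongest is D.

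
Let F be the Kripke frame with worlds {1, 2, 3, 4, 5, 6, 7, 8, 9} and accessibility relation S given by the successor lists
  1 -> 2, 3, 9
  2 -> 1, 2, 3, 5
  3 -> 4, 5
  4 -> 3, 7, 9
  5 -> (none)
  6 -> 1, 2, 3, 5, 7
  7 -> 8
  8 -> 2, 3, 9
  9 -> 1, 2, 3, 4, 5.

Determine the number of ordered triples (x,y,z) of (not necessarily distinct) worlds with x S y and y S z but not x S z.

Enumerating: (1,2,1), (1,2,5), (1,3,4), (1,3,5), (1,9,1), (1,9,4), (1,9,5), (2,1,9), (2,3,4), (3,4,3), (3,4,7), (3,4,9), … and 23 more.
Total: 35.

35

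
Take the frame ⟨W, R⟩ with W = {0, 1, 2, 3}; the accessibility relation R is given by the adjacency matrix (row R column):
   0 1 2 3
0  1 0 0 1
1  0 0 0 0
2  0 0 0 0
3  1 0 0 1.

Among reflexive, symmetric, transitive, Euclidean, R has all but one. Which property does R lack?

Reflexive: no — 1 is not related to itself.
Symmetric: yes — every pair in R has its reverse in R.
Transitive: yes — every two-step R-path is closed by a direct edge.
Euclidean: yes — any two successors of a common world are R-related.
Only reflexive fails.

reflexive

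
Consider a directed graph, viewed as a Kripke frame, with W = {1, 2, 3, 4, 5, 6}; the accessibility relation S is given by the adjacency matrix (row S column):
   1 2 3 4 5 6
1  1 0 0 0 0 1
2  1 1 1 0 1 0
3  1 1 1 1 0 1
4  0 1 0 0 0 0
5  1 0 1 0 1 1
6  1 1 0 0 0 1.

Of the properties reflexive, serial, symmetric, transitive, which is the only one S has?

Reflexive: no — 4 is not related to itself.
Serial: yes — every world has a successor (e.g. 1 S 1).
Symmetric: no — 2 S 1 but not 1 S 2.
Transitive: no — 1 S 6 and 6 S 2, but not 1 S 2.
Only serial holds.

serial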